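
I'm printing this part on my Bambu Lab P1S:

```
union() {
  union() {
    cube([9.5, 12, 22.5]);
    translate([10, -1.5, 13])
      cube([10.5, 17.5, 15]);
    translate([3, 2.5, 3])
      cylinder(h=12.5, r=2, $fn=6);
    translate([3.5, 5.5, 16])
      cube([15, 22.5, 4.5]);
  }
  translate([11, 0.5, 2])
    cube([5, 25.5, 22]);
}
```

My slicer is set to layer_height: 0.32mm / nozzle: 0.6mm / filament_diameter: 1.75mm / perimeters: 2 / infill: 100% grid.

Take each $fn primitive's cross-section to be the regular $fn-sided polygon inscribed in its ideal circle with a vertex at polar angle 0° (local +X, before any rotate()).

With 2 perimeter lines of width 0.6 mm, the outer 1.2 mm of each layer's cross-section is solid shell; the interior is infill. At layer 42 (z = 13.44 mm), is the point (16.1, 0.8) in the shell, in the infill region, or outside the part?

infill

At z = 13.44 mm: the cube is present — its section is the full 9.5×12 rectangle; the 10.5×17.5 cube at (10, -1.5) contributes its full rectangle; the r=2 cylinder at (3, 2.5) contributes a regular 6-gon of circumradius 2; the cube at (3.5, 5.5) is absent (z outside [16, 20.5]); Taking the union: the regions partially overlap (shared area 10.39 mm²), so overlapping operands fuse into one piece — 2 connected regions; the cube at (11, 0.5) (footprint 5×25.5) is included at this height; Taking the union: the regions partially overlap (shared area 77.50 mm²), so overlapping operands fuse into one piece — 2 connected regions. Overall, the cross-section has 2 separate islands. The nearest boundary edge runs (20.50, -1.50)→(10.00, -1.50); distance from the point to it = 2.30 mm. (Shell/infill is judged within the island containing the point — the largest one.) The point is inside the cross-section and 2.30 mm from the nearest boundary — more than the 1.2 mm shell width (2 × 0.6), so it's in the infill interior.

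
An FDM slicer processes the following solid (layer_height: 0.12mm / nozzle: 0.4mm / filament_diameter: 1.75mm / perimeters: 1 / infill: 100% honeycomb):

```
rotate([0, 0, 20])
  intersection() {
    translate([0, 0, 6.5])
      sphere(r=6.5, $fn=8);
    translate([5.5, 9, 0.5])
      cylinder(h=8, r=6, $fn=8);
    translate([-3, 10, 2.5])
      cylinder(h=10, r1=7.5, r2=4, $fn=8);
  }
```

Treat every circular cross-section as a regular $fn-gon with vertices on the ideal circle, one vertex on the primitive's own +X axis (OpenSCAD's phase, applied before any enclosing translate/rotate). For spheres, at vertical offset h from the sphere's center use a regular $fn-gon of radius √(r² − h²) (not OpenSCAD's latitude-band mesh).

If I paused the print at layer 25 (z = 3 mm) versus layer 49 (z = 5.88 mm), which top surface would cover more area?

layer 49 (z = 5.88 mm)

Layer 25 (z = 3): the r=6.5 sphere slices to a regular 8-gon of circumradius 5.477 (√(r²−h²) with h=3.5 from center) (area = (8/2)·5.477²·sin(360°/8) = 84.85 mm²); the cylinder at (5.5, 9): section is a regular 8-gon, circumradius r=6 (area = (8/2)·6.000²·sin(360°/8) = 101.82 mm²); the cone at (-3, 10) (r1=7.5→r2=4) has section circumradius 7.325 here — a regular 8-gon (area = (8/2)·7.325²·sin(360°/8) = 151.76 mm²); After intersecting: the r=6 cylinder at (5.5, 9) partially overlaps the r=6.5 sphere; clipping to the common part keeps 0.54 mm²; the cone at (-3, 10) partially overlaps the running intersection; clipping to the common part keeps 0.11 mm² — area = 0.11 mm²; (whole slice rotated 20° about Z — lengths, areas and connectivity unchanged). So its area = 0.11 mm². Layer 49 (z = 5.88): the r=6.5 sphere contributes a regular 8-gon of circumradius √(6.5²−0.62²) = 6.470 (area = (8/2)·6.470²·sin(360°/8) = 118.41 mm²); the r=6 cylinder at (5.5, 9) gives a regular 8-gon of circumradius 6 (constant along its height) (area = (8/2)·6.000²·sin(360°/8) = 101.82 mm²); the cone at (-3, 10) contributes a regular 8-gon of circumradius 6.317 (interpolated between r1=7.5 and r2=4 at t=0.338) (area = (8/2)·6.317²·sin(360°/8) = 112.87 mm²); Keeping only the common overlap: the r=6 cylinder at (5.5, 9) partially overlaps the r=6.5 sphere; clipping to the common part keeps 4.67 mm²; the cone at (-3, 10) partially overlaps the running intersection; clipping to the common part keeps 0.38 mm² — area = 0.38 mm²; (rotated 20° about Z; rotation is an isometry so areas/perimeters/island counts are preserved). So its area = 0.38 mm². Layer 49 is larger (0.38 vs 0.11 mm²).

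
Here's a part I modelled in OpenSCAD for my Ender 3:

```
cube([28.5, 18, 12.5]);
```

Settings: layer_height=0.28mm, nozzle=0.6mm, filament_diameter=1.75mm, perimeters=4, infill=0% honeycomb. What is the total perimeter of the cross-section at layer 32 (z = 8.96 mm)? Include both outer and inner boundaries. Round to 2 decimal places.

93.00 mm

At z = 8.96 mm: the cube (footprint 28.5×18) is included at this height (perimeter 93.00 mm). Overall, the cross-section is a single solid region. Total boundary length (outer) = 93.00 mm.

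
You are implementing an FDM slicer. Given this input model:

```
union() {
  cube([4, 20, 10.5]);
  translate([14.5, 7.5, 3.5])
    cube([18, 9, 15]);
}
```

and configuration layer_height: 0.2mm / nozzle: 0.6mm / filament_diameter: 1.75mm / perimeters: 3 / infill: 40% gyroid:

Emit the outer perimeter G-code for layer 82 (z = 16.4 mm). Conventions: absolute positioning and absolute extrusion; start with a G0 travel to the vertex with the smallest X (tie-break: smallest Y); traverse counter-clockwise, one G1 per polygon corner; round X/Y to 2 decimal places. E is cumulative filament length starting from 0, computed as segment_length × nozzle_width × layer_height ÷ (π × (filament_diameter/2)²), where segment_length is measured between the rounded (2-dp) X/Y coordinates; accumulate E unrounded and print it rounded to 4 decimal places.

G0 X14.50 Y7.50 Z16.40
G1 X32.50 Y7.50 E0.8980
G1 X32.50 Y16.50 E1.3470
G1 X14.50 Y16.50 E2.2451
G1 X14.50 Y7.50 E2.6941

At z = 16.4 mm: the cube is not intersected at this z (z outside [0, 10.5]); the cube at (14.5, 7.5) (footprint 18×9) is included at this height; Merging all regions: only the 18×9 cube at (14.5, 7.5) is present, so the union is just that shape — 1 connected region. The outline is a single polygon with 4 vertices. Extrusion per mm of travel: 0.6 × 0.2 / (π × 0.875²) = 0.049890. Accumulating E over each segment gives final E = 2.6941.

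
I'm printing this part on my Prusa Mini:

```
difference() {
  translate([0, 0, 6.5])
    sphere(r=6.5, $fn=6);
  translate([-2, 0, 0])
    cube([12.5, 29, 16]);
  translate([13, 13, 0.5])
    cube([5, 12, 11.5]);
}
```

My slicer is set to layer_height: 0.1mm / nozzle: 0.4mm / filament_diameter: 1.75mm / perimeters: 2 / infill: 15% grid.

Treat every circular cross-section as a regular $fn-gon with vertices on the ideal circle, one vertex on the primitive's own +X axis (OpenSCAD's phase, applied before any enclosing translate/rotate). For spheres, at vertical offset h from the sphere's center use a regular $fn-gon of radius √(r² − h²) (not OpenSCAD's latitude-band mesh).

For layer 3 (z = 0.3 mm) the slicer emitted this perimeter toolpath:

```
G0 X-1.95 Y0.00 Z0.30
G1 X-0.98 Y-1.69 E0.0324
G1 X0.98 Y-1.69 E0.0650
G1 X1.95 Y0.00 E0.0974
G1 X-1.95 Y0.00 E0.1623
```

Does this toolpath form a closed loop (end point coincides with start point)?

Start point (G0): (-1.95, 0.00). End point (last G1): the path returns to the start — closed.

yes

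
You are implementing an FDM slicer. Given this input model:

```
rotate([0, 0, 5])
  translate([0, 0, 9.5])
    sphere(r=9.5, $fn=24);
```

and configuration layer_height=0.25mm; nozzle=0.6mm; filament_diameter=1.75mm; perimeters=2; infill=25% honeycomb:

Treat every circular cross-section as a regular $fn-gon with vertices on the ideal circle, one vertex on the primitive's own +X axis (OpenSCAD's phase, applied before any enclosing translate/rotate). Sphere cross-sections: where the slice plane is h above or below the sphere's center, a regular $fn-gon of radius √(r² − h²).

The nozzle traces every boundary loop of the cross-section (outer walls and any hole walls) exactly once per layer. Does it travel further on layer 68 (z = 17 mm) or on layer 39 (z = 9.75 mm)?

Layer 68 (z = 17): the sphere: section is a regular 24-gon, circumradius = √(r²−h²) = √(9.5²−7.5²) = 5.831 (perimeter = 2·24·5.831·sin(180°/24) = 36.53 mm); (whole slice rotated 5° about Z — lengths, areas and connectivity unchanged). So its perimeter = 36.53 mm. Layer 39 (z = 9.75): the r=9.5 sphere slices to a regular 24-gon of circumradius 9.497 (√(r²−h²) with h=0.25 from center) (perimeter = 2·24·9.497·sin(180°/24) = 59.50 mm); (rotated 5° about Z; rotation is an isometry so areas/perimeters/island counts are preserved). So its perimeter = 59.50 mm. Layer 39 is larger (59.50 vs 36.53 mm).

layer 39 (z = 9.75 mm)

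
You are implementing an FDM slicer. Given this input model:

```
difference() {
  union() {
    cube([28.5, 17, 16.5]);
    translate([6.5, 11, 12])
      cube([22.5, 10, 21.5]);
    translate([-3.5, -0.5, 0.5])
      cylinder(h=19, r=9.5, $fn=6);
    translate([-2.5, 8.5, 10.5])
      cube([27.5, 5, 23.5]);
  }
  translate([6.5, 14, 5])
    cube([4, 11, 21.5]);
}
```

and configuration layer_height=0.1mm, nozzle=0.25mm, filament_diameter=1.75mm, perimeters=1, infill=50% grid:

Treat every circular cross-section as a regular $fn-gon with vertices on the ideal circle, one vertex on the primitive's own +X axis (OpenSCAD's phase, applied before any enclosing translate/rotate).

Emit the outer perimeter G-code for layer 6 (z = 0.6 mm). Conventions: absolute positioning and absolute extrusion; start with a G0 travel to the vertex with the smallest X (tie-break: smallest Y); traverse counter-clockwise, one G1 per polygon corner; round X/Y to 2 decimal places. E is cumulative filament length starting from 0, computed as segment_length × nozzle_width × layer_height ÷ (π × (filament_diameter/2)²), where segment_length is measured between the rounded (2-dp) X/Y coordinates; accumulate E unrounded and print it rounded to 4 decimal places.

G0 X-13.00 Y-0.50 Z0.60
G1 X-8.25 Y-8.73 E0.0988
G1 X1.25 Y-8.73 E0.1975
G1 X6.00 Y-0.50 E0.2963
G1 X5.71 Y0.00 E0.3023
G1 X28.50 Y0.00 E0.5392
G1 X28.50 Y17.00 E0.7158
G1 X0.00 Y17.00 E1.0121
G1 X0.00 Y7.73 E1.1084
G1 X-8.25 Y7.73 E1.1942
G1 X-13.00 Y-0.50 E1.2929

At z = 0.6 mm: the 28.5×17 cube contributes its full rectangle; the cube at (6.5, 11) is absent (z outside [12, 33.5]); the r=9.5 cylinder at (-3.5, -0.5) gives a regular 6-gon of circumradius 9.5 (constant along its height); the cube at (-2.5, 8.5) is not intersected at this z (z outside [10.5, 34]); Merging all regions: the regions partially overlap (shared area 26.90 mm²), so overlapping operands fuse into one piece — 1 connected region; the cube at (6.5, 14) is absent (z outside [5, 26.5]); After the difference (first − rest): none of the subtracted shapes is present at this height, so the result so far is unchanged — 1 connected region. The outline is a single polygon with 10 vertices. Extrusion per mm of travel: 0.25 × 0.1 / (π × 0.875²) = 0.010394. Accumulating E over each segment gives final E = 1.2929.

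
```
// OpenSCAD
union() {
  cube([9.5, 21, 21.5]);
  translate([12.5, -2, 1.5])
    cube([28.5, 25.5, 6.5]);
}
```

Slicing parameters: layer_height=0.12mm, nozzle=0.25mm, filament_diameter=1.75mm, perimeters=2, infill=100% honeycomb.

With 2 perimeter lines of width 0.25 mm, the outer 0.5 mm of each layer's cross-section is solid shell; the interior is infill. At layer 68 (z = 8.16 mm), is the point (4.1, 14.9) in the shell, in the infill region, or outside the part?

infill

At z = 8.16 mm: the cube (footprint 9.5×21) is included at this height; the cube at (12.5, -2) does not reach this height (z outside [1.5, 8]); Combining (union): only the 9.5×21 cube is present, so the union is just that shape — 1 connected region. Overall, the cross-section is a single solid region. The nearest boundary edge runs (0.00, 21.00)→(0.00, 0.00); distance from the point to it = 4.10 mm. The point is inside the cross-section and 4.10 mm from the nearest boundary — more than the 0.5 mm shell width (2 × 0.25), so it's in the infill interior.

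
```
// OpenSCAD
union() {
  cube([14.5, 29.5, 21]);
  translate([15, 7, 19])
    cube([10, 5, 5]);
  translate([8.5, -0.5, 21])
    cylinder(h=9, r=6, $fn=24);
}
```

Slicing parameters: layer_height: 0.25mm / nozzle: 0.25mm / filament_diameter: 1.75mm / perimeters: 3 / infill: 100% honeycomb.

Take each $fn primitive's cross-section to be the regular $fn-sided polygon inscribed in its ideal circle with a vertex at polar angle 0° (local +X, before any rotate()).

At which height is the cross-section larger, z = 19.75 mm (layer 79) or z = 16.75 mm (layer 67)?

Layer 79 (z = 19.75): the 14.5×29.5 cube contributes its full rectangle (area 427.75 mm²); the cube at (15, 7) (footprint 10×5) is included at this height (area 50.00 mm²); the cylinder at (8.5, -0.5) is absent (z outside [21, 30]); Taking the union: the 2 present regions are separate (no shared area or edge), so areas and boundary lengths simply add and each stays a separate island — area = 477.75 mm². So its area = 477.75 mm². Layer 67 (z = 16.75): the 14.5×29.5 cube contributes its full rectangle (area 427.75 mm²); the cube at (15, 7) is absent (z outside [19, 24]); the cylinder at (8.5, -0.5) does not reach this height (z outside [21, 30]); Merging all regions: only the 14.5×29.5 cube is present, so the union is just that shape — area = 427.75 mm². So its area = 427.75 mm². Layer 79 is larger (477.75 vs 427.75 mm²).

layer 79 (z = 19.75 mm)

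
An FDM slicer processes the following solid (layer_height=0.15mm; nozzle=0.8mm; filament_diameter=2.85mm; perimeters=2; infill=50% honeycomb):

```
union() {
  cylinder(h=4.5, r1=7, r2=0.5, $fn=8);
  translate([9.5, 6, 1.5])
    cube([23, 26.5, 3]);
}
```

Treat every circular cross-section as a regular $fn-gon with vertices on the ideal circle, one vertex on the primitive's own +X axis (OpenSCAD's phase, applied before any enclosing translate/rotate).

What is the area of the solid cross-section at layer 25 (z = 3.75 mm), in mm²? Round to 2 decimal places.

616.59 mm²

At z = 3.75 mm: the cone contributes a regular 8-gon of circumradius 1.583 (interpolated between r1=7 and r2=0.5 at t=0.833) (area = (8/2)·1.583²·sin(360°/8) = 7.09 mm²); the cube at (9.5, 6) (footprint 23×26.5) is included at this height (area 609.50 mm²); Taking the union: the 2 present regions are separate (no shared area or edge), so areas and boundary lengths simply add and each stays a separate island — area = 616.59 mm². Overall, the cross-section has 2 separate islands. Net area = 616.59 mm².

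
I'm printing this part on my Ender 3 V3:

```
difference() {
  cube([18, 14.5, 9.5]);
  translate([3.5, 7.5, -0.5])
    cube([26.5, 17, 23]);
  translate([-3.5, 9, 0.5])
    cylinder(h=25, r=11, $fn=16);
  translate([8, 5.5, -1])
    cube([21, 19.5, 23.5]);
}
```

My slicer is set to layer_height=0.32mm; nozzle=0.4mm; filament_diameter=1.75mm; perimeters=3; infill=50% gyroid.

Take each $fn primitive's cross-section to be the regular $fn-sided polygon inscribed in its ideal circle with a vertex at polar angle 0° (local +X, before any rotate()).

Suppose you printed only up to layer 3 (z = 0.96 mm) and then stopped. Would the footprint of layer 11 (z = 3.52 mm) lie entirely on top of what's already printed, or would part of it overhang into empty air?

entirely on top

Compare the two slices. At z = 0.96: the 18×14.5 cube contributes its full rectangle (area 261.00 mm²); the 26.5×17 cube at (3.5, 7.5) contributes its full rectangle (area 450.50 mm²); the r=11 cylinder at (-3.5, 9) contributes a regular 16-gon of circumradius 11 (area = (16/2)·11.000²·sin(360°/16) = 370.44 mm²); the cube at (8, 5.5) (footprint 21×19.5) is included at this height (area 409.50 mm²); After the difference (first − rest): starting from the 18×14.5 cube (261.00 mm²), the 26.5×17 cube at (3.5, 7.5) partially overlaps it — only the 101.50 mm² overlap (of its 450.50 mm²) is removed, clipping the outline; the r=11 cylinder at (-3.5, 9) partially overlaps it — only the 66.91 mm² overlap (of its 370.44 mm²) is removed, clipping the outline; the 21×19.5 cube at (8, 5.5) partially overlaps it — only the 20.00 mm² overlap (of its 409.50 mm²) is removed, clipping the outline — area = 72.59 mm². At z = 3.52: the cube is present — its section is the full 18×14.5 rectangle (area 261.00 mm²); the cube at (3.5, 7.5) is present — its section is the full 26.5×17 rectangle (area 450.50 mm²); the r=11 cylinder at (-3.5, 9) gives a regular 16-gon of circumradius 11 (constant along its height) (area = (16/2)·11.000²·sin(360°/16) = 370.44 mm²); the 21×19.5 cube at (8, 5.5) contributes its full rectangle (area 409.50 mm²); Subtracting the remaining from the first: starting from the 18×14.5 cube (261.00 mm²), the 26.5×17 cube at (3.5, 7.5) partially overlaps it — only the 101.50 mm² overlap (of its 450.50 mm²) is removed, clipping the outline; the r=11 cylinder at (-3.5, 9) partially overlaps it — only the 66.91 mm² overlap (of its 370.44 mm²) is removed, clipping the outline; the 21×19.5 cube at (8, 5.5) partially overlaps it — only the 20.00 mm² overlap (of its 409.50 mm²) is removed, clipping the outline — area = 72.59 mm². Checking containment: the cross-section at z = 3.52 is a subset of the cross-section at z = 0.96.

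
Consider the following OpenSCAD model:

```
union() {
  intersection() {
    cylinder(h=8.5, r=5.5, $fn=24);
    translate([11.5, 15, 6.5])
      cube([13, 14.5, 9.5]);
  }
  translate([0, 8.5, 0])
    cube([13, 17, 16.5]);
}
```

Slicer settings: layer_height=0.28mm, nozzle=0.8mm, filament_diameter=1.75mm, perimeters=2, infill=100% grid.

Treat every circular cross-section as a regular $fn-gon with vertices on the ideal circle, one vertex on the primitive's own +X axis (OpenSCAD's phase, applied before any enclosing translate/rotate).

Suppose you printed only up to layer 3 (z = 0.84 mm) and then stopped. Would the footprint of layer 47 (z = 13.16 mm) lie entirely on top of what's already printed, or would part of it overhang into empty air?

entirely on top

Compare the two slices. At z = 0.84: the r=5.5 cylinder contributes a regular 24-gon of circumradius 5.5 (area = (24/2)·5.500²·sin(360°/24) = 93.95 mm²); the cube at (11.5, 15) is absent (z outside [6.5, 16]); Keeping only the common overlap: at least one operand is absent at this height, so nothing remains; the 13×17 cube at (0, 8.5) contributes its full rectangle (area 221.00 mm²); Combining (union): only the 13×17 cube at (0, 8.5) is present, so the union is just that shape — area = 221.00 mm². At z = 13.16: the cylinder does not reach this height (z outside [0, 8.5]); the cube at (11.5, 15) is present — its section is the full 13×14.5 rectangle (area 188.50 mm²); Taking the intersection: at least one operand is absent at this height, so nothing remains; the 13×17 cube at (0, 8.5) contributes its full rectangle (area 221.00 mm²); Taking the union: only the 13×17 cube at (0, 8.5) is present, so the union is just that shape — area = 221.00 mm². Checking containment: the cross-section at z = 13.16 is a subset of the cross-section at z = 0.84.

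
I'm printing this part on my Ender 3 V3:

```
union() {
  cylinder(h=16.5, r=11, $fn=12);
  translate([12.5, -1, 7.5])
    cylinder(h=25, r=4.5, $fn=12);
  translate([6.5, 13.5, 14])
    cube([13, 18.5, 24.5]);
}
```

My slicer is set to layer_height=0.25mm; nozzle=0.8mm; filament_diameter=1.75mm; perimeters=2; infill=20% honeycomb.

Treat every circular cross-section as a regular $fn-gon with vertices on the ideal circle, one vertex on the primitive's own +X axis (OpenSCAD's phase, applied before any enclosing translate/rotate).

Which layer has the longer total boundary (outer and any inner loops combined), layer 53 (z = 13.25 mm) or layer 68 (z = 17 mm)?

Layer 53 (z = 13.25): the r=11 cylinder gives a regular 12-gon of circumradius 11 (constant along its height) (perimeter = 2·12·11.000·sin(180°/12) = 68.33 mm); the r=4.5 cylinder at (12.5, -1) gives a regular 12-gon of circumradius 4.5 (constant along its height) (perimeter = 2·12·4.500·sin(180°/12) = 27.95 mm); the cube at (6.5, 13.5) is not intersected at this z (z outside [14, 38.5]); Taking the union: the regions partially overlap (shared area 13.11 mm²), so the edge portions inside another operand are dropped and the merged outline is re-measured after clipping — boundary = 80.03 mm. So its perimeter = 80.03 mm. Layer 68 (z = 17): the cylinder does not reach this height (z outside [0, 16.5]); the r=4.5 cylinder at (12.5, -1) contributes a regular 12-gon of circumradius 4.5 (perimeter = 2·12·4.500·sin(180°/12) = 27.95 mm); the 13×18.5 cube at (6.5, 13.5) contributes its full rectangle (perimeter 63.00 mm); Taking the union: the 2 present regions are separate (no shared area or edge), so areas and boundary lengths simply add and each stays a separate island — boundary = 90.95 mm. So its perimeter = 90.95 mm. Layer 68 is larger (90.95 vs 80.03 mm).

layer 68 (z = 17 mm)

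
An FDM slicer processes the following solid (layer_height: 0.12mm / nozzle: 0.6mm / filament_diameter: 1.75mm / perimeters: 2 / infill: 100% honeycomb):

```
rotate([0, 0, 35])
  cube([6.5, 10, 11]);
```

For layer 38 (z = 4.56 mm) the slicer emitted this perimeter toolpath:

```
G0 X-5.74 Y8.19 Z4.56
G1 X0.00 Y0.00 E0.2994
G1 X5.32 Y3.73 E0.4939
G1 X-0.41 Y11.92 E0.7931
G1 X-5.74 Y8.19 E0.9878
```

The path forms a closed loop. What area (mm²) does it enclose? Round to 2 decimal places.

65.00 mm²

Apply the shoelace formula to the sequence of (X, Y) vertices; enclosed area = 65.00 mm².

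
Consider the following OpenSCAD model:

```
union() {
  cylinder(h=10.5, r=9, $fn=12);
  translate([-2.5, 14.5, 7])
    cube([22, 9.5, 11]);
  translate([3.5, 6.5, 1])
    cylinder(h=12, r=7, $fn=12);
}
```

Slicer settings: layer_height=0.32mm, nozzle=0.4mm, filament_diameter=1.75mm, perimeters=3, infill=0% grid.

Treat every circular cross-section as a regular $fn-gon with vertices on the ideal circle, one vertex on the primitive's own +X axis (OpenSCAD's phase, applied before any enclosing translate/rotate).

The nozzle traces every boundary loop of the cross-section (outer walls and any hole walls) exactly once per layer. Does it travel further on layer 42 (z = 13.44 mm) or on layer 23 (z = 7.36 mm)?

Layer 42 (z = 13.44): the cylinder is absent (z outside [0, 10.5]); the cube at (-2.5, 14.5) is present — its section is the full 22×9.5 rectangle (perimeter 63.00 mm); the cylinder at (3.5, 6.5) does not reach this height (z outside [1, 13]); Combining (union): only the 22×9.5 cube at (-2.5, 14.5) is present, so the union is just that shape — boundary = 63.00 mm. So its perimeter = 63.00 mm. Layer 23 (z = 7.36): the cylinder: section is a regular 12-gon, circumradius r=9 (perimeter = 2·12·9.000·sin(180°/12) = 55.90 mm); the 22×9.5 cube at (-2.5, 14.5) contributes its full rectangle (perimeter 63.00 mm); the r=7 cylinder at (3.5, 6.5) gives a regular 12-gon of circumradius 7 (constant along its height) (perimeter = 2·12·7.000·sin(180°/12) = 43.48 mm); Merging all regions: the regions partially overlap (shared area 79.37 mm²), so the edge portions inside another operand are dropped and the merged outline is re-measured after clipping — boundary = 128.91 mm. So its perimeter = 128.91 mm. Layer 23 is larger (128.91 vs 63.00 mm).

layer 23 (z = 7.36 mm)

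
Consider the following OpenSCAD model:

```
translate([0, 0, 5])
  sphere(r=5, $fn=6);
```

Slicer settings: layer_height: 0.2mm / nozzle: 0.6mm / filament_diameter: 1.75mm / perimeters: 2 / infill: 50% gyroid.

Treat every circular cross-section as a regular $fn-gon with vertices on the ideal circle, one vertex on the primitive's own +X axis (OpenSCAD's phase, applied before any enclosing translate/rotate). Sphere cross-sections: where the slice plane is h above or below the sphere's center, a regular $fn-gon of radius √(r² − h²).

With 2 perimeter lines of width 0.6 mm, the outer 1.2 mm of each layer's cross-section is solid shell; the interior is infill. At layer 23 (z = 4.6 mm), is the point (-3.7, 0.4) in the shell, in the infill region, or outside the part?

shell

At z = 4.6 mm: the r=5 sphere slices to a regular 6-gon of circumradius 4.984 (√(r²−h²) with h=0.4 from center). Overall, the cross-section is a single solid region. The nearest boundary edge runs (-2.49, 4.32)→(-4.98, 0.00); distance from the point to it = 0.91 mm. The point is inside the cross-section, 0.91 mm from the nearest boundary — within the 1.2 mm shell band (2 × 0.6).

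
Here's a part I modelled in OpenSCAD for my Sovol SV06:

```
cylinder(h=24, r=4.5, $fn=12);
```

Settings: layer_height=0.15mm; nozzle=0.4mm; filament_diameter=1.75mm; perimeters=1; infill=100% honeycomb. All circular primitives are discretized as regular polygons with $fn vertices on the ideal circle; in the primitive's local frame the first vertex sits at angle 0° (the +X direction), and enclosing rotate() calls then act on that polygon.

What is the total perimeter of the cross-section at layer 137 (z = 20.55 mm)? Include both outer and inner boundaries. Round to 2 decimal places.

27.95 mm

At z = 20.55 mm: the r=4.5 cylinder contributes a regular 12-gon of circumradius 4.5 (perimeter = 2·12·4.500·sin(180°/12) = 27.95 mm). Overall, the cross-section is a single solid region. Total boundary length (outer) = 27.95 mm.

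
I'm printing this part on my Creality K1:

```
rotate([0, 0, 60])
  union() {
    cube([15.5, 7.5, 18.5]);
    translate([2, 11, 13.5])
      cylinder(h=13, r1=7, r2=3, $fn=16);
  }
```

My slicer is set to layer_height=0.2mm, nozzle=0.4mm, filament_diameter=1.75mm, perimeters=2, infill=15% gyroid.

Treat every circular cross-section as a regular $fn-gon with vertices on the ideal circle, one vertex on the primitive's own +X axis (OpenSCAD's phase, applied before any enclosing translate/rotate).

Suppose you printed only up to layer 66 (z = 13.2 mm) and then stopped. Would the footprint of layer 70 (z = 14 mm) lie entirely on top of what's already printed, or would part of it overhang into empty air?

part overhangs

Compare the two slices. At z = 13.2: the 15.5×7.5 cube contributes its full rectangle (area 116.25 mm²); the cone at (2, 11) does not reach this height (z outside [13.5, 26.5]); Combining (union): only the 15.5×7.5 cube is present, so the union is just that shape — area = 116.25 mm²; (rotated 60° about Z; rotation is an isometry so areas/perimeters/island counts are preserved). At z = 14: the cube is present — its section is the full 15.5×7.5 rectangle (area 116.25 mm²); the cone at (2, 11): at t=0.038 of its height the radius interpolates to r₁+(r₂−r₁)t = 6.846, giving a regular 16-gon of that circumradius (area = (16/2)·6.846²·sin(360°/16) = 143.49 mm²); Combining (union): the regions partially overlap — summed areas 259.74 mm² minus the doubly-counted overlap 19.61 mm² gives 240.13 mm² — area = 240.13 mm²; (rotated 60° about Z; rotation is an isometry so areas/perimeters/island counts are preserved). Checking containment: at z = 14 the cross-section extends beyond the z = 13.2 cross-section by about 123.88 mm².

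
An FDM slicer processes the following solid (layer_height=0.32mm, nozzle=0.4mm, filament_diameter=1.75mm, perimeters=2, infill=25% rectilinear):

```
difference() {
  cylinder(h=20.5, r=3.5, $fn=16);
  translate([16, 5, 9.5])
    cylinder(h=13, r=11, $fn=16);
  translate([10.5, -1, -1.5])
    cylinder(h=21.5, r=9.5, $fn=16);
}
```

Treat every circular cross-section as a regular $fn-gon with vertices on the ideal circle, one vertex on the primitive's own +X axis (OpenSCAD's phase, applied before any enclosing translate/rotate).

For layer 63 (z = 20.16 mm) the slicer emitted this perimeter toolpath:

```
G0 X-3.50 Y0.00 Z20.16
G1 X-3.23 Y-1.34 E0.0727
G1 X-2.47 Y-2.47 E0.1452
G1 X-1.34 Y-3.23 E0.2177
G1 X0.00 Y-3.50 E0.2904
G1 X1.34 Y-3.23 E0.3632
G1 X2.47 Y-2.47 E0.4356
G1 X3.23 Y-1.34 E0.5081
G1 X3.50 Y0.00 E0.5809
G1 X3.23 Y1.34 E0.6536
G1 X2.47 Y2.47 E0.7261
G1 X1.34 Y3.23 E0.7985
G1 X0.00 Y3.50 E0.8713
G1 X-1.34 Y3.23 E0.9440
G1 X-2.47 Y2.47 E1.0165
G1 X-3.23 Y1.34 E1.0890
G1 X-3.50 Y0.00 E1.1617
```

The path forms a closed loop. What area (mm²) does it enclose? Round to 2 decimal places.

37.43 mm²

Apply the shoelace formula to the sequence of (X, Y) vertices; enclosed area = 37.43 mm².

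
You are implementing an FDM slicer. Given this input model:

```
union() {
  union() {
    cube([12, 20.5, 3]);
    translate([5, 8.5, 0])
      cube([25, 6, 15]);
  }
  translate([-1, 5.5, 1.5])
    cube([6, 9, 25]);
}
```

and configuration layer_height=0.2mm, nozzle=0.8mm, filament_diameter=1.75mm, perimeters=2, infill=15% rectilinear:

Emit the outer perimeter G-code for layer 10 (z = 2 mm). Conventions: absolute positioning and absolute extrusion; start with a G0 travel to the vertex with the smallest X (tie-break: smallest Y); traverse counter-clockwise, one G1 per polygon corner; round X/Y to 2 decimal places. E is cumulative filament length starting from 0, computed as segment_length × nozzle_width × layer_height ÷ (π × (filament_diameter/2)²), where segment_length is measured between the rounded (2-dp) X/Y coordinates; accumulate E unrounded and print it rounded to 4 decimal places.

At z = 2 mm: the 12×20.5 cube contributes its full rectangle; the cube at (5, 8.5) is present — its section is the full 25×6 rectangle; Taking the union: the regions partially overlap (shared area 42.00 mm²), so overlapping operands fuse into one piece — 1 connected region; the 6×9 cube at (-1, 5.5) contributes its full rectangle; Combining (union): the regions partially overlap (shared area 45.00 mm²), so overlapping operands fuse into one piece — 1 connected region. The outline is a single polygon with 12 vertices. Extrusion per mm of travel: 0.8 × 0.2 / (π × 0.875²) = 0.066520. Accumulating E over each segment gives final E = 6.8516.

G0 X-1.00 Y5.50 Z2.00
G1 X0.00 Y5.50 E0.0665
G1 X0.00 Y0.00 E0.4324
G1 X12.00 Y0.00 E1.2306
G1 X12.00 Y8.50 E1.7960
G1 X30.00 Y8.50 E2.9934
G1 X30.00 Y14.50 E3.3925
G1 X12.00 Y14.50 E4.5899
G1 X12.00 Y20.50 E4.9890
G1 X0.00 Y20.50 E5.7873
G1 X0.00 Y14.50 E6.1864
G1 X-1.00 Y14.50 E6.2529
G1 X-1.00 Y5.50 E6.8516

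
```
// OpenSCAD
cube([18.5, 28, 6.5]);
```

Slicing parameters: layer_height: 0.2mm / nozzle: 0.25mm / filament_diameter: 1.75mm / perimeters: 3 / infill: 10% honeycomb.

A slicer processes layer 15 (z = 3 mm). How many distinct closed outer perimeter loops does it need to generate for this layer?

At z = 3 mm: the cube (footprint 18.5×28) is included at this height. The result has 1 disconnected region.

1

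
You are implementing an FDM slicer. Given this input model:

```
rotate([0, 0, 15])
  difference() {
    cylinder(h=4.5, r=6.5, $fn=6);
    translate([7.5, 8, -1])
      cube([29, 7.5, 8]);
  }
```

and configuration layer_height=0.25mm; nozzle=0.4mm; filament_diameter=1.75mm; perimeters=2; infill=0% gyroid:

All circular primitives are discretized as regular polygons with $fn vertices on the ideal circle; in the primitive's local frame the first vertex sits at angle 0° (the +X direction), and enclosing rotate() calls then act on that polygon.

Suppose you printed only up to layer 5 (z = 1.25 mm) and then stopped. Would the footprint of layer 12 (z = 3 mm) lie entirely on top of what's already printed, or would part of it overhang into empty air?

Compare the two slices. At z = 1.25: the r=6.5 cylinder contributes a regular 6-gon of circumradius 6.5 (area = (6/2)·6.500²·sin(360°/6) = 109.77 mm²); the 29×7.5 cube at (7.5, 8) contributes its full rectangle (area 217.50 mm²); Subtracting the remaining from the first: starting from the r=6.5 cylinder (109.77 mm²), the 29×7.5 cube at (7.5, 8) misses the remaining region (no effect) — area = 109.77 mm²; (rotated 15° about Z; rotation is an isometry so areas/perimeters/island counts are preserved). At z = 3: the r=6.5 cylinder gives a regular 6-gon of circumradius 6.5 (constant along its height) (area = (6/2)·6.500²·sin(360°/6) = 109.77 mm²); the cube at (7.5, 8) is present — its section is the full 29×7.5 rectangle (area 217.50 mm²); Taking the first minus the rest: starting from the r=6.5 cylinder (109.77 mm²), the 29×7.5 cube at (7.5, 8) misses the remaining region (no effect) — area = 109.77 mm²; (whole slice rotated 15° about Z — lengths, areas and connectivity unchanged). Checking containment: the cross-section at z = 3 is a subset of the cross-section at z = 1.25.

entirely on top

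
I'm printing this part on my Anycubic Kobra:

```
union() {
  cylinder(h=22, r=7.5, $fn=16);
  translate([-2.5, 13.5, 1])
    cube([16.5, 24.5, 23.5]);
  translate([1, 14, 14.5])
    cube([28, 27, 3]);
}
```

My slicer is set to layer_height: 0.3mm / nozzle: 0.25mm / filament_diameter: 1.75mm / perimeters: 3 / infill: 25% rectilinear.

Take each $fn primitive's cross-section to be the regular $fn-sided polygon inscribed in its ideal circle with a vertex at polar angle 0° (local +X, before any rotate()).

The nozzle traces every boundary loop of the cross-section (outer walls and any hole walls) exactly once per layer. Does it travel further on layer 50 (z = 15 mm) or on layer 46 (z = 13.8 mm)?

layer 50 (z = 15 mm)

Layer 50 (z = 15): the cylinder: section is a regular 16-gon, circumradius r=7.5 (perimeter = 2·16·7.500·sin(180°/16) = 46.82 mm); the cube at (-2.5, 13.5) is present — its section is the full 16.5×24.5 rectangle (perimeter 82.00 mm); the cube at (1, 14) is present — its section is the full 28×27 rectangle (perimeter 110.00 mm); Merging all regions: the regions partially overlap (shared area 312.00 mm²), so the edge portions inside another operand are dropped and the merged outline is re-measured after clipping — boundary = 164.82 mm. So its perimeter = 164.82 mm. Layer 46 (z = 13.8): the r=7.5 cylinder contributes a regular 16-gon of circumradius 7.5 (perimeter = 2·16·7.500·sin(180°/16) = 46.82 mm); the 16.5×24.5 cube at (-2.5, 13.5) contributes its full rectangle (perimeter 82.00 mm); the cube at (1, 14) is not intersected at this z (z outside [14.5, 17.5]); Taking the union: the 2 present regions are separate (no shared area or edge), so areas and boundary lengths simply add and each stays a separate island — boundary = 128.82 mm. So its perimeter = 128.82 mm. Layer 50 is larger (164.82 vs 128.82 mm).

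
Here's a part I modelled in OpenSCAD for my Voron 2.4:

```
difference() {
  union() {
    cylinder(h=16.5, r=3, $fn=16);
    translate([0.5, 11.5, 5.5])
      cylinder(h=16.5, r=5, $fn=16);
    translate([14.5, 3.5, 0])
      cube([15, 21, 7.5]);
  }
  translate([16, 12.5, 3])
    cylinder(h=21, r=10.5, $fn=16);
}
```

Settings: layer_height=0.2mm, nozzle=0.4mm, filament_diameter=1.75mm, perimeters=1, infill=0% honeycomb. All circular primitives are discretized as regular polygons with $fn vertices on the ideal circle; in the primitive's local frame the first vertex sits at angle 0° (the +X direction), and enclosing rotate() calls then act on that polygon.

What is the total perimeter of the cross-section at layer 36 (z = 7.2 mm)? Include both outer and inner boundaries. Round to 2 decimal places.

At z = 7.2 mm: the cylinder: section is a regular 16-gon, circumradius r=3 (perimeter = 2·16·3.000·sin(180°/16) = 18.73 mm); the r=5 cylinder at (0.5, 11.5) gives a regular 16-gon of circumradius 5 (constant along its height) (perimeter = 2·16·5.000·sin(180°/16) = 31.21 mm); the cube at (14.5, 3.5) is present — its section is the full 15×21 rectangle (perimeter 72.00 mm); Merging all regions: the 3 present regions are separate (no shared area or edge), so areas and boundary lengths simply add and each stays a separate island — boundary = 121.94 mm; the r=10.5 cylinder at (16, 12.5) contributes a regular 16-gon of circumradius 10.5 (perimeter = 2·16·10.500·sin(180°/16) = 65.55 mm); After the difference (first − rest): starting from the result so far, the r=10.5 cylinder at (16, 12.5) partially overlaps it — only the 193.00 mm² overlap (of its 337.53 mm²) is removed, clipping the outline — boundary = 125.12 mm. Overall, the cross-section has 3 separate islands. Total boundary length (outer) = 125.12 mm.

125.12 mm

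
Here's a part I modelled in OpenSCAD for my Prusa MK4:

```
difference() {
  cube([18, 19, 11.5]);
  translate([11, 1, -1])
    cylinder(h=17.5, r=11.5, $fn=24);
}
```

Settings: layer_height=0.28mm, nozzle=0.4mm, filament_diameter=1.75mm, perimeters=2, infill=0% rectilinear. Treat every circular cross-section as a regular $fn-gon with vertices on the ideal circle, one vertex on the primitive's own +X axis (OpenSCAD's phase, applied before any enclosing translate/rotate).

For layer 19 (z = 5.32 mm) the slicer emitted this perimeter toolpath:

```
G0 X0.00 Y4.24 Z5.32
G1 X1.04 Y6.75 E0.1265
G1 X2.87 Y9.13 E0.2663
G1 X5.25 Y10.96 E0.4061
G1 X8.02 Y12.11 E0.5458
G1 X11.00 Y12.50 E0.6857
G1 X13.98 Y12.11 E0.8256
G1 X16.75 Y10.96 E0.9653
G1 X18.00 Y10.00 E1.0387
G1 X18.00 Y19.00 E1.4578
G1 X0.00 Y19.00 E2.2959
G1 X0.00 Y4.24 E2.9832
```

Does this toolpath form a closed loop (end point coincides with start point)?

yes

Start point (G0): (0.00, 4.24). End point (last G1): the path returns to the start — closed.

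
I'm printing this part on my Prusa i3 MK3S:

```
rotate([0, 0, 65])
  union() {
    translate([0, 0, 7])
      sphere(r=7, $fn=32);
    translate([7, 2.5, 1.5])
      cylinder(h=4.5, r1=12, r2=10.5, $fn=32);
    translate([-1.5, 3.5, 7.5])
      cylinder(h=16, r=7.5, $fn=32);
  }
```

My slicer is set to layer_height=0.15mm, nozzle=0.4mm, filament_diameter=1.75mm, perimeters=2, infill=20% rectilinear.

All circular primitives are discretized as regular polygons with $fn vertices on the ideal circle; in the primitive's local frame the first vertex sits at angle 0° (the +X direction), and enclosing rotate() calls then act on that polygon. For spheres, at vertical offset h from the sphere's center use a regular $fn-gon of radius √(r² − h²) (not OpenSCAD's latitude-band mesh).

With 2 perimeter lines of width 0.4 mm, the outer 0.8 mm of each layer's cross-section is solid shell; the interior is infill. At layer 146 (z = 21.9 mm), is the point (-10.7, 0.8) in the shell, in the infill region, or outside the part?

At z = 21.9 mm: the sphere is not intersected at this z (|z−center|=14.900 > r=7); the cone at (7, 2.5) is not intersected at this z (z outside [1.5, 6]); the cylinder at (-1.5, 3.5): section is a regular 32-gon, circumradius r=7.5; Merging all regions: only the r=7.5 cylinder at (-1.5, 3.5) is present, so the union is just that shape — 1 connected region; (whole slice rotated 65° about Z — lengths, areas and connectivity unchanged). Overall, the cross-section is a single solid region. Undo the 65° rotation: the query point maps to (-3.797, 10.036) in the un-rotated model frame. The nearest boundary edge runs (-2.96, 10.86)→(-4.37, 10.43); distance from the point to it = 0.54 mm. The point is inside the cross-section, 0.54 mm from the nearest boundary — within the 0.8 mm shell band (2 × 0.4).

shell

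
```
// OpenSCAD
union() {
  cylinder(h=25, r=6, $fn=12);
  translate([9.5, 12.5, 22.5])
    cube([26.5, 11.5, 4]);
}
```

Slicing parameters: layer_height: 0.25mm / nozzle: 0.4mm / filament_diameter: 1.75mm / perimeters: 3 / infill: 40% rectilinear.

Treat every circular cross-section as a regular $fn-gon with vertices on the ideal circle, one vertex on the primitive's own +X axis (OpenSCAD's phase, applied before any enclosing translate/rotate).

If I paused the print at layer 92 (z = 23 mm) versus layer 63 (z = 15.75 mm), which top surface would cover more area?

Layer 92 (z = 23): the r=6 cylinder gives a regular 12-gon of circumradius 6 (constant along its height) (area = (12/2)·6.000²·sin(360°/12) = 108.00 mm²); the 26.5×11.5 cube at (9.5, 12.5) contributes its full rectangle (area 304.75 mm²); Combining (union): the 2 present regions are separate (no shared area or edge), so areas and boundary lengths simply add and each stays a separate island — area = 412.75 mm². So its area = 412.75 mm². Layer 63 (z = 15.75): the cylinder: section is a regular 12-gon, circumradius r=6 (area = (12/2)·6.000²·sin(360°/12) = 108.00 mm²); the cube at (9.5, 12.5) is not intersected at this z (z outside [22.5, 26.5]); Taking the union: only the r=6 cylinder is present, so the union is just that shape — area = 108.00 mm². So its area = 108.00 mm². Layer 92 is larger (412.75 vs 108.00 mm²).

layer 92 (z = 23 mm)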